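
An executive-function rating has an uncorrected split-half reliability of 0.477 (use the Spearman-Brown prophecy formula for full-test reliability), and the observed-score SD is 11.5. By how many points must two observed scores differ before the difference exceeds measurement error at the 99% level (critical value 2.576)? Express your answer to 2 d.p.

24.93

Spearman-Brown: r = 2(0.477) / (1 + 0.477) = 0.954 / 1.477 ≈ 0.646
SEM = 11.500 * √(1 − 0.646) = 11.500 * √0.354 ≈ 11.500 * 0.595 ≈ 6.843
SE_diff = SEM * √2 ≈ 6.843 * 1.414 ≈ 9.678
Minimum reliable difference = 2.576 * SE_diff ≈ 2.576 * 9.678 ≈ 24.930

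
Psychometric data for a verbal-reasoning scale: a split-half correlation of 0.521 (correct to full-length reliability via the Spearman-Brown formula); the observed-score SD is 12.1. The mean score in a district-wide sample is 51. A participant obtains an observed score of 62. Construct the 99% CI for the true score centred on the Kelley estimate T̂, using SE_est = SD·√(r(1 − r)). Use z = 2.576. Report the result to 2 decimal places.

r_full = 2·0.521 / (1 + 0.521) ≃ 0.685
T̂ = 0.685(62) + 0.315(51) ≃ 58.536
SE_est = SD * √(r(1 − r)) = 12.100 * √0.216 ≃ 12.100 * 0.464 ≃ 5.620
CI = 58.536 ± 2.576 * 5.620 → [44.058, 73.014]

[44.06, 73.01]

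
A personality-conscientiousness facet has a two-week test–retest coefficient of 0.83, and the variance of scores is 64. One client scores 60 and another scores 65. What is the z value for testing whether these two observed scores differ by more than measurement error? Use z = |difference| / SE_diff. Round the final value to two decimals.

1.07

SD = √64 ≈ 8.0000
SEM = 8.0000*√(1 − 0.8300) ≈ 3.2985
SE_diff = √2 * SEM ≈ 4.6648
z = |60 − 65| / 4.6648 = 5 / 4.6648 ≈ 1.0719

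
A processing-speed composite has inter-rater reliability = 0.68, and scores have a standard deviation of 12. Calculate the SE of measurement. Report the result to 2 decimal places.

SEM = 12.00000×√(1 − 0.68000) ≈ 6.78823

6.79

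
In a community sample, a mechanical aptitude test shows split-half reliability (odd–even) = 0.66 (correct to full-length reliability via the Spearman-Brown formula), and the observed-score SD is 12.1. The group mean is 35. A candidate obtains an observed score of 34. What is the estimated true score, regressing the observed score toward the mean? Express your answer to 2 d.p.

34.20

Spearman-Brown: r = 2(0.66) / (1 + 0.66) = 1.3200 / 1.6600 ≈ 0.7952
T̂ = 0.7952(34) + 0.2048(35) ≈ 34.2048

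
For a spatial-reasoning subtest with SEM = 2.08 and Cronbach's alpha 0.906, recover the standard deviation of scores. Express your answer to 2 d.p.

6.78

SD = SEM / √(1 − r) = 2.08 / √0.094 ≃ 2.08 / 0.307 ≃ 6.784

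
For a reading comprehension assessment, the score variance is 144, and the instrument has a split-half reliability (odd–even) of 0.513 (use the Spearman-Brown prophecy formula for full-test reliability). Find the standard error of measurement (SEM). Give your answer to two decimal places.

σ = 144^(1/2) = 12.000
r_full = 2·0.513 / (1 + 0.513) ≃ 0.678
SEM = 12.000 · √(1 − 0.678) = 12.000 · √0.322 ≃ 12.000 · 0.567 ≃ 6.808

6.81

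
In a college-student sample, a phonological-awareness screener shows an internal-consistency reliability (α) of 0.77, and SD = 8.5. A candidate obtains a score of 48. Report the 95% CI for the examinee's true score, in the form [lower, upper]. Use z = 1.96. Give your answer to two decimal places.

[40.01, 55.99]

SEM = 8.500 × √(1 − 0.770) = 8.500 × √0.230 ≃ 8.500 × 0.480 ≃ 4.076
Margin = 1.96 × 4.076 ≃ 7.990
CI = 48 ± 7.990 → [40.010, 55.990]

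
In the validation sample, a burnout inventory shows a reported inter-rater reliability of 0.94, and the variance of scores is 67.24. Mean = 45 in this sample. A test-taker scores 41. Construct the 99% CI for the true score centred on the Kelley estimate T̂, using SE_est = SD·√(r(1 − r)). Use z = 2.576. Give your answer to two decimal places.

[36.22, 46.26]

SD = √67.24 = 8.200
Estimated true score = 0.940*41 + (1 − 0.940)*45 ≈ 41.240
SE_est = 8.200*√(0.940*0.060) ≈ 1.947
CI = 41.240 ± 2.576 * 1.947 → [36.224, 46.256]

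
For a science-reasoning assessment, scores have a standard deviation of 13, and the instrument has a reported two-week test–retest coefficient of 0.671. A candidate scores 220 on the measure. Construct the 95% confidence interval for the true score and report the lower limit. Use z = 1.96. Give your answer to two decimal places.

SEM = 13.0000·√(1 − 0.6710) ≈ 7.4566
Half-width = 1.96·7.4566 ≈ 14.6150
Lower limit = 220 − 14.6150 ≈ 205.3850

205.39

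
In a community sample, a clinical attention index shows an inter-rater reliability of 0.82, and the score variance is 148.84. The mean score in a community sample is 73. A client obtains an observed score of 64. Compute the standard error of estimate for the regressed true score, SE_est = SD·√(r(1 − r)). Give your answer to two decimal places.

SD = √148.84 ≃ 12.200
SE_est = SD · √(r(1 − r)) = 12.200 · √0.148 ≃ 12.200 · 0.384 ≃ 4.687

4.69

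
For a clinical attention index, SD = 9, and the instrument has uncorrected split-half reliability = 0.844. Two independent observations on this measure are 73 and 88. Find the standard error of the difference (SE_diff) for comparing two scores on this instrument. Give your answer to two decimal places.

Spearman-Brown: r = 2(0.844) / (1 + 0.844) = 1.688 / 1.844 ≈ 0.915
SEM = 9.000×√(1 − 0.915) ≈ 2.618
SE_diff = SEM × √2 ≈ 2.618 × 1.414 ≈ 3.702

3.70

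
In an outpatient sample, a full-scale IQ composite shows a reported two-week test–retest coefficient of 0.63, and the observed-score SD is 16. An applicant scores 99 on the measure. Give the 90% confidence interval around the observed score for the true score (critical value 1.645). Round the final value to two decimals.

[82.99, 115.01]

SEM = 16.000 * √(1 − 0.630) = 16.000 * √0.370 ≈ 16.000 * 0.608 ≈ 9.732
1.645 * SEM ≈ 16.010
Interval: (82.990, 115.010)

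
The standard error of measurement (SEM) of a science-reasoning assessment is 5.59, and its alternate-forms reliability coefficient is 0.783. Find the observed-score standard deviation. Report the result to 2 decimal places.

12.00

SD = 5.59 / √(1 − 0.783) ≈ 12.00002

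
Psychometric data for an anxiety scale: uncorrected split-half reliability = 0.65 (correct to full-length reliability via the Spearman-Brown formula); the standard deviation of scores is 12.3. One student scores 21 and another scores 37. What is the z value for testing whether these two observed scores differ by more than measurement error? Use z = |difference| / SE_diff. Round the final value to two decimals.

2.00

Spearman-Brown: r = 2(0.65) / (1 + 0.65) = 1.300 / 1.650 ≃ 0.788
SEM = 12.300 * √(1 − 0.788) = 12.300 * √0.212 ≃ 12.300 * 0.461 ≃ 5.665
Standard error of the difference = 5.665·√2 ≃ 8.011
z = 16 / 8.011 ≃ 1.997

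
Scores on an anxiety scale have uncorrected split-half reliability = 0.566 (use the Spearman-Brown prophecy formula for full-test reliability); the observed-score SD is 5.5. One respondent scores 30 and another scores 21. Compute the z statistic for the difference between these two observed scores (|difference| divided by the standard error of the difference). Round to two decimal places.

2.20

Spearman-Brown: r = 2(0.566) / (1 + 0.566) = 1.1320 / 1.5660 ≃ 0.7229
SEM = 5.5000*√(1 − 0.7229) ≃ 2.8954
Standard error of the difference = 2.8954·√2 ≃ 4.0947
z = |30 − 21| / 4.0947 = 9 / 4.0947 ≃ 2.1979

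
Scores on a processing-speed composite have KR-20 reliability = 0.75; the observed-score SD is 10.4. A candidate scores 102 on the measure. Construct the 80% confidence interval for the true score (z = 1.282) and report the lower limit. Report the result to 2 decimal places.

95.33

SEM = 10.400 · √(1 − 0.750) = 10.400 · √0.250 ≈ 10.400 · 0.500 ≈ 5.200
Half-width = 1.282·5.200 ≈ 6.666
Lower limit = 102 − 6.666 ≈ 95.334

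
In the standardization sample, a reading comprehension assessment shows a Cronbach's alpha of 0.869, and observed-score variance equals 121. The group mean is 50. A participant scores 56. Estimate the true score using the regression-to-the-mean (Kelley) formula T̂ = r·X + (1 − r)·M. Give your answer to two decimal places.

55.21

T̂ = 0.869(56) + 0.131(50) ≃ 55.214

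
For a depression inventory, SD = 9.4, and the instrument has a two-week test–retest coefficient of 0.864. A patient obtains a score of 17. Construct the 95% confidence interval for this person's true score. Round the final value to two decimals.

[10.21, 23.79]

The standard error of measurement is 9.400*√(1 − 0.864) ≃ 9.400*0.369 ≃ 3.467.
1.96 * SEM ≃ 6.794
95% CI: 17 ± 6.794 = [10.206, 23.794]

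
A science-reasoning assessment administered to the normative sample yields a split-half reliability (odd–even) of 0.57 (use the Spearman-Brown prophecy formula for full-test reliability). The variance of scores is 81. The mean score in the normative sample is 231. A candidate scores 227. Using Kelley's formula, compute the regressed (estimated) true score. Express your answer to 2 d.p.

Spearman-Brown: r = 2(0.57) / (1 + 0.57) = 1.140 / 1.570 ≈ 0.726
T̂ = 0.726(227) + 0.274(231) ≈ 228.096

228.10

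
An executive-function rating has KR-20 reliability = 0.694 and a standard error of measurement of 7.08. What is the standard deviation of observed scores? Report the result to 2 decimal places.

12.80

SD = 7.08 / √(1 − 0.694) ≈ 12.799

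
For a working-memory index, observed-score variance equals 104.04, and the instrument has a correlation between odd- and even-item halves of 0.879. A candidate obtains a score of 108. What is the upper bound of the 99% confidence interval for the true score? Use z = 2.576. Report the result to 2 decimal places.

114.67

σ = 104.04^(1/2) = 10.2000
Spearman-Brown: r = 2(0.879) / (1 + 0.879) = 1.7580 / 1.8790 ≈ 0.9356
SEM = 10.2000 · √(1 − 0.9356) = 10.2000 · √0.0644 ≈ 10.2000 · 0.2538 ≈ 2.5884
Half-width = 2.576·2.5884 ≈ 6.6677
Upper bound: 108 + 6.6677 = 114.6677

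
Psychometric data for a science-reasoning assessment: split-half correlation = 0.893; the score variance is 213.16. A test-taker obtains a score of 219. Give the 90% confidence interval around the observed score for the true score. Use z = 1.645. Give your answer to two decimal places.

[213.29, 224.71]

SD = √213.16 ≈ 14.600
r_full = 2·0.893 / (1 + 0.893) ≈ 0.943
SEM = 14.600 * √(1 − 0.943) = 14.600 * √0.057 ≈ 14.600 * 0.238 ≈ 3.471
1.645 * SEM ≈ 5.710
CI = 219 ± 5.710 → [213.290, 224.710]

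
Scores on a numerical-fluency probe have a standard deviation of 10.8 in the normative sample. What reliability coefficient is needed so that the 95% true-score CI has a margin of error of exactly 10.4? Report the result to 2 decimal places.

SEM needed = half-width / z = 10.4/1.96 ≈ 5.306
Required reliability = 1 − (SEM/SD)² = 1 − 0.241 ≈ 0.759

0.76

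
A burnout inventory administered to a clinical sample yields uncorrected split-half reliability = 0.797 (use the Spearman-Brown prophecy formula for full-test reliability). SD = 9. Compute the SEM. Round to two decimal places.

3.02

Full-length reliability (Spearman-Brown) = 2(0.797)/(1+0.797) ≈ 0.88703
SEM = 9.00000×√(1 − 0.88703) ≈ 3.02494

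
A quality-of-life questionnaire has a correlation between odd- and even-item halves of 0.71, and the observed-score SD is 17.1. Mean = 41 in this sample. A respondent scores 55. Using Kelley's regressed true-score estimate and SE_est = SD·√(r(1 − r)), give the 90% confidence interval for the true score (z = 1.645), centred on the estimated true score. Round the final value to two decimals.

[42.07, 63.18]

r_full = 2·0.71 / (1 + 0.71) ≈ 0.8304
Estimated true score = 0.8304×55 + (1 − 0.8304)×41 ≈ 52.6257
SE_est = SD × √(r(1 − r)) = 17.1000 × √0.1408 ≈ 17.1000 × 0.3753 ≈ 6.4172
CI = 52.6257 ± 1.645 × 6.4172 → [42.0695, 63.1820]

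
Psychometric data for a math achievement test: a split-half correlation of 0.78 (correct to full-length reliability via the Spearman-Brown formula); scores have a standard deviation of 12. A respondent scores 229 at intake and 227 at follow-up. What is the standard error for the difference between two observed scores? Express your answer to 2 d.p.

5.97

r_full = 2·0.78 / (1 + 0.78) ≈ 0.87640
The standard error of measurement is 12.00000*√(1 − 0.87640) ≈ 12.00000*0.35156 ≈ 4.21874.
Standard error of the difference = 4.21874·√2 ≈ 5.96620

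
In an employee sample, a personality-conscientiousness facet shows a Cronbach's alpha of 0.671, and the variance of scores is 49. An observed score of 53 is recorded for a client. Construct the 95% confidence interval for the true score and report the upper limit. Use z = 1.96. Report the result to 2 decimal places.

SD = √49 = 7.0000
SEM = 7.0000 × √(1 − 0.6710) = 7.0000 × √0.3290 ≃ 7.0000 × 0.5736 ≃ 4.0151
1.96 × SEM ≃ 7.8696
Upper bound: 53 + 7.8696 = 60.8696

60.87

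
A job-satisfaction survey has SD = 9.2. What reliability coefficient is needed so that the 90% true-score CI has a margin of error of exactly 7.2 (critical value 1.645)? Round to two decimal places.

0.77

SEM needed = half-width / z = 7.2/1.645 ≃ 4.3769
r = 1 − (4.3769/9.2)² ≃ 1 − 0.2263 ≃ 0.7737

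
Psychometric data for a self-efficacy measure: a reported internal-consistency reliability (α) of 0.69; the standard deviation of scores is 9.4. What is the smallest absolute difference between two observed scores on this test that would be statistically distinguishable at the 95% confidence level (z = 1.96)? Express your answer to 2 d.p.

SEM = 9.4000 * √(1 − 0.6900) = 9.4000 * √0.3100 ≈ 9.4000 * 0.5568 ≈ 5.2337
SE_diff = SEM * √2 ≈ 5.2337 * 1.4142 ≈ 7.4016
Minimum reliable difference = 1.96 * SE_diff ≈ 1.96 * 7.4016 ≈ 14.5071

14.51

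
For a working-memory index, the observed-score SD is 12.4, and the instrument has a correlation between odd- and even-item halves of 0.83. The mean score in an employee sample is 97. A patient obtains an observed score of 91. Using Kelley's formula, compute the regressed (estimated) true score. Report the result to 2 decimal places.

r_full = 2·0.83 / (1 + 0.83) ≃ 0.907
T̂ = r·X + (1 − r)·M = 0.907×91 + 0.093×97 ≃ 82.546 + 9.011 ≃ 91.557

91.56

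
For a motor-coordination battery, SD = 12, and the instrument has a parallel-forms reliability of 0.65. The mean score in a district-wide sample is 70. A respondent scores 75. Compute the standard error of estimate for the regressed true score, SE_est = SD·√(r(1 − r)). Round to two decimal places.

5.72

SE_est = SD · √(r(1 − r)) = 12.0000 · √0.2275 ≈ 12.0000 · 0.4770 ≈ 5.7236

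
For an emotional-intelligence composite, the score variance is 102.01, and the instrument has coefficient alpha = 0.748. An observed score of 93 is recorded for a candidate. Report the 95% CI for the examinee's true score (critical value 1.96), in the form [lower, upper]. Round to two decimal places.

[83.06, 102.94]

σ = 102.01^(1/2) = 10.10000
SEM = 10.10000*√(1 − 0.74800) ≈ 5.07016
Half-width = 1.96*5.07016 ≈ 9.93751
CI = 93 ± 9.93751 → [83.06249, 102.93751]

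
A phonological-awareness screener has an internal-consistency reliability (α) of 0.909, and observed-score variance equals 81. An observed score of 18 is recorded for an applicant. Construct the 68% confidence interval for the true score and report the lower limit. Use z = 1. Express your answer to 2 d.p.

15.29

SD = √81 ≈ 9.0000
SEM = 9.0000 · √(1 − 0.9090) = 9.0000 · √0.0910 ≈ 9.0000 · 0.3017 ≈ 2.7150
Margin = 1 · 2.7150 ≈ 2.7150
Lower limit = 18 − 2.7150 ≈ 15.2850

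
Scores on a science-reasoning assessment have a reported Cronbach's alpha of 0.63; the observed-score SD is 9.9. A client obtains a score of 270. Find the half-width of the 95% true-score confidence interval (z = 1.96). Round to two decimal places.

11.80

SEM = 9.90000 × √(1 − 0.63000) = 9.90000 × √0.37000 ≈ 9.90000 × 0.60828 ≈ 6.02193
Margin = 1.96 × 6.02193 ≈ 11.80299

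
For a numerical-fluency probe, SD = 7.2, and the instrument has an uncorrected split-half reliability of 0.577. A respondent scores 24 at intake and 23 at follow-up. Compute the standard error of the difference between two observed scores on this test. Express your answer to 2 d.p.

Spearman-Brown: r = 2(0.577) / (1 + 0.577) = 1.154 / 1.577 ≈ 0.732
SEM = 7.200 × √(1 − 0.732) = 7.200 × √0.268 ≈ 7.200 × 0.518 ≈ 3.729
SE_diff = SEM × √2 ≈ 3.729 × 1.414 ≈ 5.274

5.27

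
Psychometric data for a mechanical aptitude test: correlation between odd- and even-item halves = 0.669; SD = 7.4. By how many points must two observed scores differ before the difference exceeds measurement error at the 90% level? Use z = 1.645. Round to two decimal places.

Spearman-Brown: r = 2(0.669) / (1 + 0.669) = 1.3380 / 1.6690 ≃ 0.8017
SEM = 7.4000 * √(1 − 0.8017) = 7.4000 * √0.1983 ≃ 7.4000 * 0.4453 ≃ 3.2955
SE_diff = √2 * SEM ≃ 4.6605
Smallest detectable difference = 1.645*4.6605 ≃ 7.6665

7.67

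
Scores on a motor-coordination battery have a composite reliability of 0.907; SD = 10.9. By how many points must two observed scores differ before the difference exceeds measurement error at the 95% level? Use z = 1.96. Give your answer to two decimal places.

9.21

SEM = 10.90000×√(1 − 0.90700) ≈ 3.32405
SE_diff = √2 × SEM ≈ 4.70092
Smallest detectable difference = 1.96×4.70092 ≈ 9.21381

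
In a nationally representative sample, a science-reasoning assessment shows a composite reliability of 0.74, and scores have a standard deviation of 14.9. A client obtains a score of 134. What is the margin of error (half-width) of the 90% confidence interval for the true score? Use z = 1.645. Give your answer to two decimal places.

The standard error of measurement is 14.9000×√(1 − 0.7400) ≈ 14.9000×0.5099 ≈ 7.5975.
Margin = 1.645 × 7.5975 ≈ 12.4980

12.50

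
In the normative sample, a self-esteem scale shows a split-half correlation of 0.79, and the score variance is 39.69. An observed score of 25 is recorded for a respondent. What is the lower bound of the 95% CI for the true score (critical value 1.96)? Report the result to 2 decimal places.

SD = √39.69 ≈ 6.300
Full-length reliability (Spearman-Brown) = 2(0.79)/(1+0.79) ≈ 0.883
SEM = 6.300×√(1 − 0.883) ≈ 2.158
Half-width = 1.96×2.158 ≈ 4.229
Lower bound: 25 − 4.229 = 20.771

20.77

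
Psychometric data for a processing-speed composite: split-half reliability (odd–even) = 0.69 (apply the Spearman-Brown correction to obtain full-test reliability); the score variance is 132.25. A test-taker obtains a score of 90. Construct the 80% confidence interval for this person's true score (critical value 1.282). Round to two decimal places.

SD = √132.25 = 11.50000
Spearman-Brown: r = 2(0.69) / (1 + 0.69) = 1.38000 / 1.69000 ≃ 0.81657
The standard error of measurement is 11.50000·√(1 − 0.81657) ≃ 11.50000·0.42829 ≃ 4.92533.
Half-width = 1.282·4.92533 ≃ 6.31427
80% CI: 90 ± 6.31427 = [83.68573, 96.31427]

[83.69, 96.31]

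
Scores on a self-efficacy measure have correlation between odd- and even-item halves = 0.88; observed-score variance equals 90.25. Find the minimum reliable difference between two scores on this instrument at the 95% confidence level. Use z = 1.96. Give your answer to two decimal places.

6.65

σ = 90.25^(1/2) = 9.500
Spearman-Brown: r = 2(0.88) / (1 + 0.88) = 1.760 / 1.880 ≃ 0.936
The standard error of measurement is 9.500*√(1 − 0.936) ≃ 9.500*0.253 ≃ 2.400.
Standard error of the difference = 2.400·√2 ≃ 3.394
Smallest detectable difference = 1.96*3.394 ≃ 6.653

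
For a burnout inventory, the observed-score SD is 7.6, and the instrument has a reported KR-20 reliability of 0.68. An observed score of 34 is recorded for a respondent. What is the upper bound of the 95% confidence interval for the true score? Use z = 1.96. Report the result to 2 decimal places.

42.43

SEM = 7.6000×√(1 − 0.6800) ≈ 4.2992
Margin = 1.96 × 4.2992 ≈ 8.4265
Upper limit = 34 + 8.4265 ≈ 42.4265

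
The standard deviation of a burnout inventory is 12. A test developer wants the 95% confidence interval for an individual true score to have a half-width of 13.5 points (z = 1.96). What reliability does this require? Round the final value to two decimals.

SEM needed = half-width / z = 13.5/1.96 ≈ 6.88776
r = 1 − (6.88776/12)² ≈ 1 − 0.32945 ≈ 0.67055

0.67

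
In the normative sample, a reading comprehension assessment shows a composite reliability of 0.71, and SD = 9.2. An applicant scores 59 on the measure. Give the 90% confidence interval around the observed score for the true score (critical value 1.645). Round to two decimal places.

SEM = 9.20000 · √(1 − 0.71000) = 9.20000 · √0.29000 ≃ 9.20000 · 0.53852 ≃ 4.95435
Half-width = 1.645·4.95435 ≃ 8.14991
CI = 59 ± 8.14991 → [50.85009, 67.14991]

[50.85, 67.15]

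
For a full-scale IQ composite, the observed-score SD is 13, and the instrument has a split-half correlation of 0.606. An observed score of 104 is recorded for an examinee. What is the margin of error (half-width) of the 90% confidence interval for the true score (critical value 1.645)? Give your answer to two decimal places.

10.59

Spearman-Brown: r = 2(0.606) / (1 + 0.606) = 1.2120 / 1.6060 ≈ 0.7547
SEM = 13.0000×√(1 − 0.7547) ≈ 6.4390
1.645 × SEM ≈ 10.5922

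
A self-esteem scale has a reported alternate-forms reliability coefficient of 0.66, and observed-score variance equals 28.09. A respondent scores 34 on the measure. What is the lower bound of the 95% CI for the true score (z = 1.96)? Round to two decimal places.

27.94

σ = 28.09^(1/2) = 5.300
SEM = 5.300*√(1 − 0.660) ≈ 3.090
1.96 * SEM ≈ 6.057
Lower bound: 34 − 6.057 = 27.943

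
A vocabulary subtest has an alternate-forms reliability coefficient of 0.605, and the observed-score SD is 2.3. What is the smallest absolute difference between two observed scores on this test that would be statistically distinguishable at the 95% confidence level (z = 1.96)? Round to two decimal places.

The standard error of measurement is 2.3000*√(1 − 0.6050) ≃ 2.3000*0.6285 ≃ 1.4455.
Standard error of the difference = 1.4455·√2 ≃ 2.0443
Minimum reliable difference = 1.96 * SE_diff ≃ 1.96 * 2.0443 ≃ 4.0068

4.01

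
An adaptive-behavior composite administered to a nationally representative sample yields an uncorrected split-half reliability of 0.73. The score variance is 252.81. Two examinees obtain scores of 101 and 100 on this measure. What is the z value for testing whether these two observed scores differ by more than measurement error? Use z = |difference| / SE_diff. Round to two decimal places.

SD = √252.81 ≈ 15.90000
r_full = 2·0.73 / (1 + 0.73) ≈ 0.84393
SEM = 15.90000×√(1 − 0.84393) ≈ 6.28139
SE_diff = SEM × √2 ≈ 6.28139 × 1.41421 ≈ 8.88323
z = 1 / 8.88323 ≈ 0.11257

0.11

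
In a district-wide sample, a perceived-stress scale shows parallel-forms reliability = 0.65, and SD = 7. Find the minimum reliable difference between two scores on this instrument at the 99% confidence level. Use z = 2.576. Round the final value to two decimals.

SEM = 7.00000*√(1 − 0.65000) ≈ 4.14126
SE_diff = √2 * SEM ≈ 5.85662
Smallest detectable difference = 2.576*5.85662 ≈ 15.08665

15.09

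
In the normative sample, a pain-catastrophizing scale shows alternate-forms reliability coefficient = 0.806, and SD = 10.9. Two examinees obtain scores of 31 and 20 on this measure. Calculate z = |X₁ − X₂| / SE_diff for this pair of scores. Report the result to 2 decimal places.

1.62

The standard error of measurement is 10.900·√(1 − 0.806) ≃ 10.900·0.440 ≃ 4.801.
SE_diff = √2 · SEM ≃ 6.790
z = |31 − 20| / 6.790 = 11 / 6.790 ≃ 1.620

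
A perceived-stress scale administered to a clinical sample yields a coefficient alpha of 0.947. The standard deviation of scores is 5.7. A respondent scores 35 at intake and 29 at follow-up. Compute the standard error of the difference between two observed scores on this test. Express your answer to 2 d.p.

SEM = 5.700×√(1 − 0.947) ≈ 1.312
Standard error of the difference = 1.312·√2 ≈ 1.856

1.86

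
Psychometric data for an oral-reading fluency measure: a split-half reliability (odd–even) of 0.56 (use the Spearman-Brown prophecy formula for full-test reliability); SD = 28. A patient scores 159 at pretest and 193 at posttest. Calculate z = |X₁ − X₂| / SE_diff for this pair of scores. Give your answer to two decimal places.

1.62

Spearman-Brown: r = 2(0.56) / (1 + 0.56) = 1.120 / 1.560 ≈ 0.718
The standard error of measurement is 28.000*√(1 − 0.718) ≈ 28.000*0.531 ≈ 14.870.
SE_diff = √2 * SEM ≈ 21.030
z = |159 − 193| / 21.030 = 34 / 21.030 ≈ 1.617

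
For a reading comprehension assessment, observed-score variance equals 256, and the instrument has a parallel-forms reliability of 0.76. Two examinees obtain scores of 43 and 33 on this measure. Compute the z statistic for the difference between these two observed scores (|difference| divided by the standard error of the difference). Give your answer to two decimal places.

SD = √256 ≃ 16.00000
SEM = 16.00000×√(1 − 0.76000) ≃ 7.83837
SE_diff = √2 × SEM ≃ 11.08513
z = |43 − 33| / 11.08513 = 10 / 11.08513 ≃ 0.90211

0.90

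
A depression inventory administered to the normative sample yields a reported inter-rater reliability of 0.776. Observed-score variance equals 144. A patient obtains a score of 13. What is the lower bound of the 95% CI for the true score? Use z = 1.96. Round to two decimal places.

SD = √144 = 12.00000
The standard error of measurement is 12.00000·√(1 − 0.77600) ≃ 12.00000·0.47329 ≃ 5.67944.
Margin = 1.96 · 5.67944 ≃ 11.13170
Lower bound: 13 − 11.13170 = 1.86830

1.87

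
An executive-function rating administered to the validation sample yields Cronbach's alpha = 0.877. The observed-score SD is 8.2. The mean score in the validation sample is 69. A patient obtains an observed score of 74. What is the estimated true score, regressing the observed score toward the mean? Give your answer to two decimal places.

T̂ = r·X + (1 − r)·M = 0.877·74 + 0.123·69 = 64.898 + 8.487 ≈ 73.385

73.39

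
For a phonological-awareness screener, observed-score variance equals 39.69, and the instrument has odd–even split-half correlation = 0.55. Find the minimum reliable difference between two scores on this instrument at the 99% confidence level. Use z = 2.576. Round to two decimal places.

12.37

SD = √39.69 ≈ 6.300
r_full = 2·0.55 / (1 + 0.55) ≈ 0.710
The standard error of measurement is 6.300×√(1 − 0.710) ≈ 6.300×0.539 ≈ 3.395.
SE_diff = √2 × SEM ≈ 4.801
Minimum reliable difference = 2.576 × SE_diff ≈ 2.576 × 4.801 ≈ 12.366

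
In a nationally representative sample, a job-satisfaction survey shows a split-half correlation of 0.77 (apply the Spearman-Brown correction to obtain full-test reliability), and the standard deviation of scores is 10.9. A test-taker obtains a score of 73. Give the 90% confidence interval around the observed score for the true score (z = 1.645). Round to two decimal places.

[66.54, 79.46]

r_full = 2·0.77 / (1 + 0.77) ≈ 0.87006
SEM = 10.90000 * √(1 − 0.87006) = 10.90000 * √0.12994 ≈ 10.90000 * 0.36048 ≈ 3.92920
1.645 * SEM ≈ 6.46353
Interval: (66.53647, 79.46353)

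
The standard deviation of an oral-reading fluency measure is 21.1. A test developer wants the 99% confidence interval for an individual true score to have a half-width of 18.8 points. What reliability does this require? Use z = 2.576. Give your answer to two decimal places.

0.88

Required SEM = 18.8 / 2.576 ≃ 7.2981
r = 1 − (7.2981/21.1)² ≃ 1 − 0.1196 ≃ 0.8804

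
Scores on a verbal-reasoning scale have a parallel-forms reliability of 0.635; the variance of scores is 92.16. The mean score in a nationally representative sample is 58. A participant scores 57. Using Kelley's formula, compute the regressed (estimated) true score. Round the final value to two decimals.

Estimated true score = 0.635*57 + (1 − 0.635)*58 ≈ 57.365

57.37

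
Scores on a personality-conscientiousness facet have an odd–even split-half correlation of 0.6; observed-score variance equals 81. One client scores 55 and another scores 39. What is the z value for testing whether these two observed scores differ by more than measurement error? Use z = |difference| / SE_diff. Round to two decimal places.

σ = 81^(1/2) = 9.00000
Spearman-Brown: r = 2(0.6) / (1 + 0.6) = 1.20000 / 1.60000 ≈ 0.75000
The standard error of measurement is 9.00000×√(1 − 0.75000) ≈ 9.00000×0.50000 ≈ 4.50000.
SE_diff = √2 × SEM ≈ 6.36396
z = 16 / 6.36396 ≈ 2.51416

2.51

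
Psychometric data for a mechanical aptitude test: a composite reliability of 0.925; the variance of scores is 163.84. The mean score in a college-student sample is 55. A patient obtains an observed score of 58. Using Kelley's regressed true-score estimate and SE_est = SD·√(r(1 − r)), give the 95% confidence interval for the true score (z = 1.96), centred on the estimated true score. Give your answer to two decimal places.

SD = √163.84 ≈ 12.80000
Estimated true score = 0.92500*58 + (1 − 0.92500)*55 ≈ 57.77500
SE_est = SD * √(r(1 − r)) = 12.80000 * √0.06937 ≈ 12.80000 * 0.26339 ≈ 3.37141
CI = 57.77500 ± 1.96 * 3.37141 → [51.16704, 64.38296]

[51.17, 64.38]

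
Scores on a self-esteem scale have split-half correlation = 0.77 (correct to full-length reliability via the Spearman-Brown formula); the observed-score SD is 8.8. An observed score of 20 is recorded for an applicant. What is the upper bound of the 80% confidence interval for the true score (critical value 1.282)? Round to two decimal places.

24.07

Full-length reliability (Spearman-Brown) = 2(0.77)/(1+0.77) ≈ 0.87006
SEM = 8.80000 · √(1 − 0.87006) = 8.80000 · √0.12994 ≈ 8.80000 · 0.36048 ≈ 3.17220
1.282 · SEM ≈ 4.06675
Upper bound: 20 + 4.06675 = 24.06675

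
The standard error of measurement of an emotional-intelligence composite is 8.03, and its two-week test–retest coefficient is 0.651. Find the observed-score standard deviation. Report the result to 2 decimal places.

13.59

SD = SEM / √(1 − r) = 8.03 / √0.3490 ≈ 8.03 / 0.5908 ≈ 13.5926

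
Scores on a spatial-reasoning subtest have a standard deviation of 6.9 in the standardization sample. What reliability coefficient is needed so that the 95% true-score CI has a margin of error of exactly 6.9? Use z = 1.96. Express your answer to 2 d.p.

0.74

Required SEM = 6.9 / 1.96 ≈ 3.52041
Required reliability = 1 − (SEM/SD)² = 1 − 0.26031 ≈ 0.73969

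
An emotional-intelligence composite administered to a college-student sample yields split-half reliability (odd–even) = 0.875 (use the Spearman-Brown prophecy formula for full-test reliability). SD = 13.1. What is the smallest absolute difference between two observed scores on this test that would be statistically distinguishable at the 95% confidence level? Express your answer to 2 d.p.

9.38

Full-length reliability (Spearman-Brown) = 2(0.875)/(1+0.875) ≃ 0.933
SEM = 13.100*√(1 − 0.933) ≃ 3.382
SE_diff = √2 * SEM ≃ 4.783
Smallest detectable difference = 1.96*4.783 ≃ 9.376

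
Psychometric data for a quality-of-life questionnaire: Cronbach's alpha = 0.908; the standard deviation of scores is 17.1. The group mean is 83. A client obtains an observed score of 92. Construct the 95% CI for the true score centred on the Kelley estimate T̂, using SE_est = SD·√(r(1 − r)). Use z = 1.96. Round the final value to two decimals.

[81.49, 100.86]

Estimated true score = 0.9080*92 + (1 − 0.9080)*83 ≈ 91.1720
SE_est = SD * √(r(1 − r)) = 17.1000 * √0.0835 ≈ 17.1000 * 0.2890 ≈ 4.9423
CI = 91.1720 ± 1.96 * 4.9423 → [81.4850, 100.8590]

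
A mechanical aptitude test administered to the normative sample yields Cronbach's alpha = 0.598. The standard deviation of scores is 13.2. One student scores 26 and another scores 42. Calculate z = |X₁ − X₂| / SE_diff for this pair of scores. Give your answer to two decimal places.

1.35

SEM = 13.200 × √(1 − 0.598) = 13.200 × √0.402 ≈ 13.200 × 0.634 ≈ 8.369
SE_diff = SEM × √2 ≈ 8.369 × 1.414 ≈ 11.836
z = |26 − 42| / 11.836 = 16 / 11.836 ≈ 1.352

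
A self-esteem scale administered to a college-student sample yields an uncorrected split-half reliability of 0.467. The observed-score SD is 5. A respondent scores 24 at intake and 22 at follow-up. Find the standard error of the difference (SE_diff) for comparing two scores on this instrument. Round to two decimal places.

r_full = 2·0.467 / (1 + 0.467) ≃ 0.6367
The standard error of measurement is 5.0000·√(1 − 0.6367) ≃ 5.0000·0.6028 ≃ 3.0138.
SE_diff = SEM · √2 ≃ 3.0138 · 1.4142 ≃ 4.2622

4.26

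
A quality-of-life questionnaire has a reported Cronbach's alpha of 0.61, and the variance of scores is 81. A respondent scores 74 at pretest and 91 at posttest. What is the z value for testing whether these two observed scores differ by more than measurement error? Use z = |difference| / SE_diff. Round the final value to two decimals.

2.14

σ = 81^(1/2) = 9.000
The standard error of measurement is 9.000·√(1 − 0.610) ≃ 9.000·0.624 ≃ 5.620.
SE_diff = SEM · √2 ≃ 5.620 · 1.414 ≃ 7.949
z = |74 − 91| / 7.949 = 17 / 7.949 ≃ 2.139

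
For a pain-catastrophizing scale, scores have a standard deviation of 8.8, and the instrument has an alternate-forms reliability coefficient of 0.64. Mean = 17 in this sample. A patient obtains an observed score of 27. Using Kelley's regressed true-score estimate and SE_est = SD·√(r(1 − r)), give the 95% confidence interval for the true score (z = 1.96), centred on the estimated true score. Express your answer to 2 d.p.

T̂ = 0.640(27) + 0.360(17) ≃ 23.400
SE_est = SD * √(r(1 − r)) = 8.800 * √0.230 ≃ 8.800 * 0.480 ≃ 4.224
CI = 23.400 ± 1.96 * 4.224 → [15.121, 31.679]

[15.12, 31.68]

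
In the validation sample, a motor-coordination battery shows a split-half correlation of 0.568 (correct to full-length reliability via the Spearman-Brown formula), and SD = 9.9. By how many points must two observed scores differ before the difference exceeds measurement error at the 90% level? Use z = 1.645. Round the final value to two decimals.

12.09

r_full = 2·0.568 / (1 + 0.568) ≈ 0.7245
SEM = 9.9000 * √(1 − 0.7245) = 9.9000 * √0.2755 ≈ 9.9000 * 0.5249 ≈ 5.1964
SE_diff = √2 * SEM ≈ 7.3488
Minimum reliable difference = 1.645 * SE_diff ≈ 1.645 * 7.3488 ≈ 12.0888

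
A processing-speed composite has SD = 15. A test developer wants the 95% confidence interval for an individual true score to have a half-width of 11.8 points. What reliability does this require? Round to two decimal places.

SEM needed = half-width / z = 11.8/1.96 ≈ 6.020
r = 1 − (SEM / SD)² = 1 − (6.020 / 15)² ≈ 1 − 0.161 ≈ 0.839

0.84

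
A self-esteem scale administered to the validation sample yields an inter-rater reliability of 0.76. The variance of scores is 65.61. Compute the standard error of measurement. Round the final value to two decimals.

3.97

SD = √65.61 = 8.1000
SEM = 8.1000*√(1 − 0.7600) ≃ 3.9682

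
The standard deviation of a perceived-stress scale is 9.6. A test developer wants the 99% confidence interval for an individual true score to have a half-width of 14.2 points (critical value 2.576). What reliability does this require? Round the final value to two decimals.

SEM needed = half-width / z = 14.2/2.576 ≃ 5.5124
r = 1 − (SEM / SD)² = 1 − (5.5124 / 9.6)² ≃ 1 − 0.3297 ≃ 0.6703

0.67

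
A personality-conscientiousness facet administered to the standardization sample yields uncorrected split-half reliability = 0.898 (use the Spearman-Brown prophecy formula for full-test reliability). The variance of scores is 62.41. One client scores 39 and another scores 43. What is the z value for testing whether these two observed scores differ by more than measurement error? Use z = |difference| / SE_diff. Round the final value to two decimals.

1.54

SD = √62.41 = 7.900
Spearman-Brown: r = 2(0.898) / (1 + 0.898) = 1.796 / 1.898 ≈ 0.946
The standard error of measurement is 7.900×√(1 − 0.946) ≈ 7.900×0.232 ≈ 1.831.
SE_diff = SEM × √2 ≈ 1.831 × 1.414 ≈ 2.590
z = |39 − 43| / 2.590 = 4 / 2.590 ≈ 1.544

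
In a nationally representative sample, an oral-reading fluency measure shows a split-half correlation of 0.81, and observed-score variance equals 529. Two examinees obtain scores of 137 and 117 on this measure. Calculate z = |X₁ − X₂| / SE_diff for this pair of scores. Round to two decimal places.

1.90

SD = √529 = 23.00000
Full-length reliability (Spearman-Brown) = 2(0.81)/(1+0.81) ≃ 0.89503
SEM = 23.00000·√(1 − 0.89503) ≃ 7.45187
SE_diff = SEM · √2 ≃ 7.45187 · 1.41421 ≃ 10.53854
z = |137 − 117| / 10.53854 = 20 / 10.53854 ≃ 1.89780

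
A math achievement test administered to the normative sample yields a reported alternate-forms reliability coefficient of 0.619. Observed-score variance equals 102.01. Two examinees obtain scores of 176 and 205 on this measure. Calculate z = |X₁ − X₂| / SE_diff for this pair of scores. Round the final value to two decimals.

SD = √102.01 ≈ 10.10000
SEM = 10.10000 · √(1 − 0.61900) = 10.10000 · √0.38100 ≈ 10.10000 · 0.61725 ≈ 6.23424
SE_diff = √2 · SEM ≈ 8.81655
z = 29 / 8.81655 ≈ 3.28927

3.29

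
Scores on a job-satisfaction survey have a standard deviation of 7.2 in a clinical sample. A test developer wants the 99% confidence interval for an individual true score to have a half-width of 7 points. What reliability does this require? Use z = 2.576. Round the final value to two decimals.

0.86

SEM needed = half-width / z = 7/2.576 ≃ 2.7174
Required reliability = 1 − (SEM/SD)² = 1 − 0.1424 ≃ 0.8576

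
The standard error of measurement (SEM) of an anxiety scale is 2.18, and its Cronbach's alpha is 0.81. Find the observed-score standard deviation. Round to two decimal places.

5.00

SD = 2.18 / √(1 − 0.81) ≈ 5.0013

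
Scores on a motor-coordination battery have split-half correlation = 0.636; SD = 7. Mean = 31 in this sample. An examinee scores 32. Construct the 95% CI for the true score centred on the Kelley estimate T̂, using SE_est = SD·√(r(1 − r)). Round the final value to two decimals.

Spearman-Brown: r = 2(0.636) / (1 + 0.636) = 1.272 / 1.636 ≈ 0.778
T̂ = r·X + (1 − r)·M = 0.778×32 + 0.222×31 ≈ 24.880 + 6.897 ≈ 31.778
SE_est = 7.000·√[r(1 − r)] ≈ 2.911
CI = 31.778 ± 1.96 × 2.911 → [26.071, 37.484]

[26.07, 37.48]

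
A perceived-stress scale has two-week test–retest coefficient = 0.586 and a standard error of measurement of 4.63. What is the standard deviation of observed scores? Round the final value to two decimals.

7.20

SD = 4.63 / √(1 − 0.586) ≈ 7.19583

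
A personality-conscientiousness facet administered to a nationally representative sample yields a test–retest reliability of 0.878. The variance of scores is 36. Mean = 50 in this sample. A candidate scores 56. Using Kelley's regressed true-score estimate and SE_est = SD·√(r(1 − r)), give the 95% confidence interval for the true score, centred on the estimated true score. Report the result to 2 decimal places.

[51.42, 59.12]

σ = 36^(1/2) = 6.00000
T̂ = 0.87800(56) + 0.12200(50) ≈ 55.26800
SE_est = 6.00000·√(0.87800·0.12200) ≈ 1.96371
CI = 55.26800 ± 1.96 · 1.96371 → [51.41912, 59.11688]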